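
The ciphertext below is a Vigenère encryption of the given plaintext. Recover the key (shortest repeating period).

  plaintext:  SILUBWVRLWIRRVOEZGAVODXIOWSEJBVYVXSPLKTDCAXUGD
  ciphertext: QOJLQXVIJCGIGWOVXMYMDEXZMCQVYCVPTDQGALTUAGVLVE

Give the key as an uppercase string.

YGYRPBAR

  i= 0: Q-S = 24 → Y
  i= 1: O-I =  6 → G
  i= 2: J-L = 24 → Y
  i= 3: L-U = 17 → R
  i= 4: Q-B = 15 → P
  i= 5: X-W =  1 → B
  i= 6: V-V =  0 → A
  i= 7: I-R = 17 → R
  i= 8: J-L = 24 → Y
  i= 9: C-W =  6 → G
  i=10: G-I = 24 → Y
  i=11: I-R = 17 → R
  i=12: G-R = 15 → P
  i=13: W-V =  1 → B
  i=14: O-O =  0 → A
  i=15: V-E = 17 → R
  i=16: X-Z = 24 → Y
  i=17: M-G =  6 → G
  i=18: Y-A = 24 → Y
  i=19: M-V = 17 → R
  i=20: D-O = 15 → P
  i=21: E-D =  1 → B
  i=22: X-X =  0 → A
  i=23: Z-I = 17 → R
  i=24: M-O = 24 → Y
  i=25: C-W =  6 → G
  i=26: Q-S = 24 → Y
  i=27: V-E = 17 → R
  i=28: Y-J = 15 → P
  i=29: C-B =  1 → B
  i=30: V-V =  0 → A
  i=31: P-Y = 17 → R
  i=32: T-V = 24 → Y
  i=33: D-X =  6 → G
  i=34: Q-S = 24 → Y
  i=35: G-P = 17 → R
  i=36: A-L = 15 → P
  i=37: L-K =  1 → B
  i=38: T-T =  0 → A
  i=39: U-D = 17 → R
  i=40: A-C = 24 → Y
  i=41: G-A =  6 → G
  i=42: V-X = 24 → Y
  i=43: L-U = 17 → R
  i=44: V-G = 15 → P
  i=45: E-D =  1 → B
  shifts repeat with period 8: YGYRPBAR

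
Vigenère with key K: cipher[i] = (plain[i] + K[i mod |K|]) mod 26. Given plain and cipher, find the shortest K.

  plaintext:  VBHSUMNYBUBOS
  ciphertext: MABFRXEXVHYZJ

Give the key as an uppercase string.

  i= 0: M-V = 17 → R
  i= 1: A-B = 25 → Z
  i= 2: B-H = 20 → U
  i= 3: F-S = 13 → N
  i= 4: R-U = 23 → X
  i= 5: X-M = 11 → L
  i= 6: E-N = 17 → R
  i= 7: X-Y = 25 → Z
  i= 8: V-B = 20 → U
  i= 9: H-U = 13 → N
  i=10: Y-B = 23 → X
  i=11: Z-O = 11 → L
  i=12: J-S = 17 → R
  shifts repeat with period 6: RZUNXL

RZUNXL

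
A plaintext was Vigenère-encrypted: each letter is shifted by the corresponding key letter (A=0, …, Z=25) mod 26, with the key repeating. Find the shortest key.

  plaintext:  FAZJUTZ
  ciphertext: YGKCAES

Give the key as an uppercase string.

TGL

  i= 0: Y-F = 19 → T
  i= 1: G-A =  6 → G
  i= 2: K-Z = 11 → L
  i= 3: C-J = 19 → T
  i= 4: A-U =  6 → G
  i= 5: E-T = 11 → L
  i= 6: S-Z = 19 → T
  shifts repeat with period 3: TGL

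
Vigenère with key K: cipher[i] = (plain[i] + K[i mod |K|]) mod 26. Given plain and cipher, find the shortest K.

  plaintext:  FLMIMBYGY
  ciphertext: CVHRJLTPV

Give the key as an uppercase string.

  i= 0: C-F = 23 → X
  i= 1: V-L = 10 → K
  i= 2: H-M = 21 → V
  i= 3: R-I =  9 → J
  i= 4: J-M = 23 → X
  i= 5: L-B = 10 → K
  i= 6: T-Y = 21 → V
  i= 7: P-G =  9 → J
  i= 8: V-Y = 23 → X
  shifts repeat with period 4: XKVJ

XKVJ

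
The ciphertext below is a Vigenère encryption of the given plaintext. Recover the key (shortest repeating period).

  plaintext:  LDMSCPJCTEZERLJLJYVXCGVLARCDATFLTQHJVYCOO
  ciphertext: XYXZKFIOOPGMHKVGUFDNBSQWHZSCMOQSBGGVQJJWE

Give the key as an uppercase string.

  i= 0: X-L = 12 → M
  i= 1: Y-D = 21 → V
  i= 2: X-M = 11 → L
  i= 3: Z-S =  7 → H
  i= 4: K-C =  8 → I
  i= 5: F-P = 16 → Q
  i= 6: I-J = 25 → Z
  i= 7: O-C = 12 → M
  i= 8: O-T = 21 → V
  i= 9: P-E = 11 → L
  i=10: G-Z =  7 → H
  i=11: M-E =  8 → I
  i=12: H-R = 16 → Q
  i=13: K-L = 25 → Z
  i=14: V-J = 12 → M
  i=15: G-L = 21 → V
  i=16: U-J = 11 → L
  i=17: F-Y =  7 → H
  i=18: D-V =  8 → I
  i=19: N-X = 16 → Q
  i=20: B-C = 25 → Z
  i=21: S-G = 12 → M
  i=22: Q-V = 21 → V
  i=23: W-L = 11 → L
  i=24: H-A =  7 → H
  i=25: Z-R =  8 → I
  i=26: S-C = 16 → Q
  i=27: C-D = 25 → Z
  i=28: M-A = 12 → M
  i=29: O-T = 21 → V
  i=30: Q-F = 11 → L
  i=31: S-L =  7 → H
  i=32: B-T =  8 → I
  i=33: G-Q = 16 → Q
  i=34: G-H = 25 → Z
  i=35: V-J = 12 → M
  i=36: Q-V = 21 → V
  i=37: J-Y = 11 → L
  i=38: J-C =  7 → H
  i=39: W-O =  8 → I
  i=40: E-O = 16 → Q
  shifts repeat with period 7: MVLHIQZ

MVLHIQZ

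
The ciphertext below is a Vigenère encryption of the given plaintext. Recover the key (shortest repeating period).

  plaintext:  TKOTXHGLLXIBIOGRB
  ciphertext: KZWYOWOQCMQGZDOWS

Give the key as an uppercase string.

  i= 0: K-T = 17 → R
  i= 1: Z-K = 15 → P
  i= 2: W-O =  8 → I
  i= 3: Y-T =  5 → F
  i= 4: O-X = 17 → R
  i= 5: W-H = 15 → P
  i= 6: O-G =  8 → I
  i= 7: Q-L =  5 → F
  i= 8: C-L = 17 → R
  i= 9: M-X = 15 → P
  i=10: Q-I =  8 → I
  i=11: G-B =  5 → F
  i=12: Z-I = 17 → R
  i=13: D-O = 15 → P
  i=14: O-G =  8 → I
  i=15: W-R =  5 → F
  i=16: S-B = 17 → R
  shifts repeat with period 4: RPIF

RPIF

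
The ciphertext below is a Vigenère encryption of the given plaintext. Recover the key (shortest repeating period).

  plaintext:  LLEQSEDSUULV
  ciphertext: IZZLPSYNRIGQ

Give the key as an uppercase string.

  i= 0: I-L = 23 → X
  i= 1: Z-L = 14 → O
  i= 2: Z-E = 21 → V
  i= 3: L-Q = 21 → V
  i= 4: P-S = 23 → X
  i= 5: S-E = 14 → O
  i= 6: Y-D = 21 → V
  i= 7: N-S = 21 → V
  i= 8: R-U = 23 → X
  i= 9: I-U = 14 → O
  i=10: G-L = 21 → V
  i=11: Q-V = 21 → V
  shifts repeat with period 4: XOVV

XOVV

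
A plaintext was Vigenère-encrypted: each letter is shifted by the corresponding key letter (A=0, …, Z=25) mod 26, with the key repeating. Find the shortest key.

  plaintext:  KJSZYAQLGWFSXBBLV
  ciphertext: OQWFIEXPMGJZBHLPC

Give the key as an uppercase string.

  i= 0: O-K =  4 → E
  i= 1: Q-J =  7 → H
  i= 2: W-S =  4 → E
  i= 3: F-Z =  6 → G
  i= 4: I-Y = 10 → K
  i= 5: E-A =  4 → E
  i= 6: X-Q =  7 → H
  i= 7: P-L =  4 → E
  i= 8: M-G =  6 → G
  i= 9: G-W = 10 → K
  i=10: J-F =  4 → E
  i=11: Z-S =  7 → H
  i=12: B-X =  4 → E
  i=13: H-B =  6 → G
  i=14: L-B = 10 → K
  i=15: P-L =  4 → E
  i=16: C-V =  7 → H
  shifts repeat with period 5: EHEGK

EHEGK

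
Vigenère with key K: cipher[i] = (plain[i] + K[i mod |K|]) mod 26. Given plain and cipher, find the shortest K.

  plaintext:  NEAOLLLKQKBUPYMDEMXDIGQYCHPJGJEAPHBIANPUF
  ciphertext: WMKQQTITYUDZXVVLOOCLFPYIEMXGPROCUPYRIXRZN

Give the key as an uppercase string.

  i= 0: W-N =  9 → J
  i= 1: M-E =  8 → I
  i= 2: K-A = 10 → K
  i= 3: Q-O =  2 → C
  i= 4: Q-L =  5 → F
  i= 5: T-L =  8 → I
  i= 6: I-L = 23 → X
  i= 7: T-K =  9 → J
  i= 8: Y-Q =  8 → I
  i= 9: U-K = 10 → K
  i=10: D-B =  2 → C
  i=11: Z-U =  5 → F
  i=12: X-P =  8 → I
  i=13: V-Y = 23 → X
  i=14: V-M =  9 → J
  i=15: L-D =  8 → I
  i=16: O-E = 10 → K
  i=17: O-M =  2 → C
  i=18: C-X =  5 → F
  i=19: L-D =  8 → I
  i=20: F-I = 23 → X
  i=21: P-G =  9 → J
  i=22: Y-Q =  8 → I
  i=23: I-Y = 10 → K
  i=24: E-C =  2 → C
  i=25: M-H =  5 → F
  i=26: X-P =  8 → I
  i=27: G-J = 23 → X
  i=28: P-G =  9 → J
  i=29: R-J =  8 → I
  i=30: O-E = 10 → K
  i=31: C-A =  2 → C
  i=32: U-P =  5 → F
  i=33: P-H =  8 → I
  i=34: Y-B = 23 → X
  i=35: R-I =  9 → J
  i=36: I-A =  8 → I
  i=37: X-N = 10 → K
  i=38: R-P =  2 → C
  i=39: Z-U =  5 → F
  i=40: N-F =  8 → I
  shifts repeat with period 7: JIKCFIX

JIKCFIX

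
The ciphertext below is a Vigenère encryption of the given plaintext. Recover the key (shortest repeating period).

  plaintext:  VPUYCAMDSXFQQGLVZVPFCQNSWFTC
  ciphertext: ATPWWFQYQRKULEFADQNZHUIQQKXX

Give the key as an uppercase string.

FEVYU

  i= 0: A-V =  5 → F
  i= 1: T-P =  4 → E
  i= 2: P-U = 21 → V
  i= 3: W-Y = 24 → Y
  i= 4: W-C = 20 → U
  i= 5: F-A =  5 → F
  i= 6: Q-M =  4 → E
  i= 7: Y-D = 21 → V
  i= 8: Q-S = 24 → Y
  i= 9: R-X = 20 → U
  i=10: K-F =  5 → F
  i=11: U-Q =  4 → E
  i=12: L-Q = 21 → V
  i=13: E-G = 24 → Y
  i=14: F-L = 20 → U
  i=15: A-V =  5 → F
  i=16: D-Z =  4 → E
  i=17: Q-V = 21 → V
  i=18: N-P = 24 → Y
  i=19: Z-F = 20 → U
  i=20: H-C =  5 → F
  i=21: U-Q =  4 → E
  i=22: I-N = 21 → V
  i=23: Q-S = 24 → Y
  i=24: Q-W = 20 → U
  i=25: K-F =  5 → F
  i=26: X-T =  4 → E
  i=27: X-C = 21 → V
  shifts repeat with period 5: FEVYU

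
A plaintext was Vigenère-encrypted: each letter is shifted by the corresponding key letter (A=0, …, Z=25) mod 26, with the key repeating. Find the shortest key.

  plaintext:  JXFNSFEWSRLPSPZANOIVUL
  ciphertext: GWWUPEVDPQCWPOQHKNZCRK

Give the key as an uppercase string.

  i= 0: G-J = 23 → X
  i= 1: W-X = 25 → Z
  i= 2: W-F = 17 → R
  i= 3: U-N =  7 → H
  i= 4: P-S = 23 → X
  i= 5: E-F = 25 → Z
  i= 6: V-E = 17 → R
  i= 7: D-W =  7 → H
  i= 8: P-S = 23 → X
  i= 9: Q-R = 25 → Z
  i=10: C-L = 17 → R
  i=11: W-P =  7 → H
  i=12: P-S = 23 → X
  i=13: O-P = 25 → Z
  i=14: Q-Z = 17 → R
  i=15: H-A =  7 → H
  i=16: K-N = 23 → X
  i=17: N-O = 25 → Z
  i=18: Z-I = 17 → R
  i=19: C-V =  7 → H
  i=20: R-U = 23 → X
  i=21: K-L = 25 → Z
  shifts repeat with period 4: XZRH

XZRH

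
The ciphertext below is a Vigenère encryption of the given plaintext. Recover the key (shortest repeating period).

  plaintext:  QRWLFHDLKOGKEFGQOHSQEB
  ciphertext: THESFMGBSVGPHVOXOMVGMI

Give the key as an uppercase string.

DQIHAF

  i= 0: T-Q =  3 → D
  i= 1: H-R = 16 → Q
  i= 2: E-W =  8 → I
  i= 3: S-L =  7 → H
  i= 4: F-F =  0 → A
  i= 5: M-H =  5 → F
  i= 6: G-D =  3 → D
  i= 7: B-L = 16 → Q
  i= 8: S-K =  8 → I
  i= 9: V-O =  7 → H
  i=10: G-G =  0 → A
  i=11: P-K =  5 → F
  i=12: H-E =  3 → D
  i=13: V-F = 16 → Q
  i=14: O-G =  8 → I
  i=15: X-Q =  7 → H
  i=16: O-O =  0 → A
  i=17: M-H =  5 → F
  i=18: V-S =  3 → D
  i=19: G-Q = 16 → Q
  i=20: M-E =  8 → I
  i=21: I-B =  7 → H
  shifts repeat with period 6: DQIHAF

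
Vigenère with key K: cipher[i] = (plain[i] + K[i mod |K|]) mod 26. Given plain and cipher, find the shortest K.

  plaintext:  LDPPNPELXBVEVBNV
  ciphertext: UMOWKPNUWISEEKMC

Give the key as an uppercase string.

JJZHXA

  i= 0: U-L =  9 → J
  i= 1: M-D =  9 → J
  i= 2: O-P = 25 → Z
  i= 3: W-P =  7 → H
  i= 4: K-N = 23 → X
  i= 5: P-P =  0 → A
  i= 6: N-E =  9 → J
  i= 7: U-L =  9 → J
  i= 8: W-X = 25 → Z
  i= 9: I-B =  7 → H
  i=10: S-V = 23 → X
  i=11: E-E =  0 → A
  i=12: E-V =  9 → J
  i=13: K-B =  9 → J
  i=14: M-N = 25 → Z
  i=15: C-V =  7 → H
  shifts repeat with period 6: JJZHXA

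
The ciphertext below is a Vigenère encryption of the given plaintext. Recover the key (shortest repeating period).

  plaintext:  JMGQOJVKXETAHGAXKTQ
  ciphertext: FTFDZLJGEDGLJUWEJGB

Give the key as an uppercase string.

  i= 0: F-J = 22 → W
  i= 1: T-M =  7 → H
  i= 2: F-G = 25 → Z
  i= 3: D-Q = 13 → N
  i= 4: Z-O = 11 → L
  i= 5: L-J =  2 → C
  i= 6: J-V = 14 → O
  i= 7: G-K = 22 → W
  i= 8: E-X =  7 → H
  i= 9: D-E = 25 → Z
  i=10: G-T = 13 → N
  i=11: L-A = 11 → L
  i=12: J-H =  2 → C
  i=13: U-G = 14 → O
  i=14: W-A = 22 → W
  i=15: E-X =  7 → H
  i=16: J-K = 25 → Z
  i=17: G-T = 13 → N
  i=18: B-Q = 11 → L
  shifts repeat with period 7: WHZNLCO

WHZNLCO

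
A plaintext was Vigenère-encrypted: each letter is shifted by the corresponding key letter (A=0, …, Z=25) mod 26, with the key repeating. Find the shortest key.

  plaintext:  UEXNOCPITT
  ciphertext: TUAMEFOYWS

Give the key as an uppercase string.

ZQD

  i= 0: T-U = 25 → Z
  i= 1: U-E = 16 → Q
  i= 2: A-X =  3 → D
  i= 3: M-N = 25 → Z
  i= 4: E-O = 16 → Q
  i= 5: F-C =  3 → D
  i= 6: O-P = 25 → Z
  i= 7: Y-I = 16 → Q
  i= 8: W-T =  3 → D
  i= 9: S-T = 25 → Z
  shifts repeat with period 3: ZQD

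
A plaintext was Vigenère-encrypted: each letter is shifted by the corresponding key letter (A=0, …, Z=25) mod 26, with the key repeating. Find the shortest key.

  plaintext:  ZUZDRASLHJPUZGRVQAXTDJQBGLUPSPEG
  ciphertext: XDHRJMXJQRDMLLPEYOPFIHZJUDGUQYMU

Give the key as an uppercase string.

YJIOSMF

  i= 0: X-Z = 24 → Y
  i= 1: D-U =  9 → J
  i= 2: H-Z =  8 → I
  i= 3: R-D = 14 → O
  i= 4: J-R = 18 → S
  i= 5: M-A = 12 → M
  i= 6: X-S =  5 → F
  i= 7: J-L = 24 → Y
  i= 8: Q-H =  9 → J
  i= 9: R-J =  8 → I
  i=10: D-P = 14 → O
  i=11: M-U = 18 → S
  i=12: L-Z = 12 → M
  i=13: L-G =  5 → F
  i=14: P-R = 24 → Y
  i=15: E-V =  9 → J
  i=16: Y-Q =  8 → I
  i=17: O-A = 14 → O
  i=18: P-X = 18 → S
  i=19: F-T = 12 → M
  i=20: I-D =  5 → F
  i=21: H-J = 24 → Y
  i=22: Z-Q =  9 → J
  i=23: J-B =  8 → I
  i=24: U-G = 14 → O
  i=25: D-L = 18 → S
  i=26: G-U = 12 → M
  i=27: U-P =  5 → F
  i=28: Q-S = 24 → Y
  i=29: Y-P =  9 → J
  i=30: M-E =  8 → I
  i=31: U-G = 14 → O
  shifts repeat with period 7: YJIOSMF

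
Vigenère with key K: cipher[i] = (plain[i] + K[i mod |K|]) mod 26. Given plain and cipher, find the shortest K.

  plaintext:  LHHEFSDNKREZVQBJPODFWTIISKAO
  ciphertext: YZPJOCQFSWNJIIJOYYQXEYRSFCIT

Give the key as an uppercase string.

NSIFJK

  i= 0: Y-L = 13 → N
  i= 1: Z-H = 18 → S
  i= 2: P-H =  8 → I
  i= 3: J-E =  5 → F
  i= 4: O-F =  9 → J
  i= 5: C-S = 10 → K
  i= 6: Q-D = 13 → N
  i= 7: F-N = 18 → S
  i= 8: S-K =  8 → I
  i= 9: W-R =  5 → F
  i=10: N-E =  9 → J
  i=11: J-Z = 10 → K
  i=12: I-V = 13 → N
  i=13: I-Q = 18 → S
  i=14: J-B =  8 → I
  i=15: O-J =  5 → F
  i=16: Y-P =  9 → J
  i=17: Y-O = 10 → K
  i=18: Q-D = 13 → N
  i=19: X-F = 18 → S
  i=20: E-W =  8 → I
  i=21: Y-T =  5 → F
  i=22: R-I =  9 → J
  i=23: S-I = 10 → K
  i=24: F-S = 13 → N
  i=25: C-K = 18 → S
  i=26: I-A =  8 → I
  i=27: T-O =  5 → F
  shifts repeat with period 6: NSIFJK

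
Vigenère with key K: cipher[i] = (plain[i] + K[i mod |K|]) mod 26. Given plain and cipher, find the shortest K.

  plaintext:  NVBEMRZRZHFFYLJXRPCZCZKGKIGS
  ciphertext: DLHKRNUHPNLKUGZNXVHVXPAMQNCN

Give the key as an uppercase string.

QQGGFWV

  i= 0: D-N = 16 → Q
  i= 1: L-V = 16 → Q
  i= 2: H-B =  6 → G
  i= 3: K-E =  6 → G
  i= 4: R-M =  5 → F
  i= 5: N-R = 22 → W
  i= 6: U-Z = 21 → V
  i= 7: H-R = 16 → Q
  i= 8: P-Z = 16 → Q
  i= 9: N-H =  6 → G
  i=10: L-F =  6 → G
  i=11: K-F =  5 → F
  i=12: U-Y = 22 → W
  i=13: G-L = 21 → V
  i=14: Z-J = 16 → Q
  i=15: N-X = 16 → Q
  i=16: X-R =  6 → G
  i=17: V-P =  6 → G
  i=18: H-C =  5 → F
  i=19: V-Z = 22 → W
  i=20: X-C = 21 → V
  i=21: P-Z = 16 → Q
  i=22: A-K = 16 → Q
  i=23: M-G =  6 → G
  i=24: Q-K =  6 → G
  i=25: N-I =  5 → F
  i=26: C-G = 22 → W
  i=27: N-S = 21 → V
  shifts repeat with period 7: QQGGFWV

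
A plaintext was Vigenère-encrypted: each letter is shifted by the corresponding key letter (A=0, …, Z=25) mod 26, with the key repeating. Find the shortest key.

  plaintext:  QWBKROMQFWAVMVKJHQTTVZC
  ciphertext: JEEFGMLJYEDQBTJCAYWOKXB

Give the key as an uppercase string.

TIDVPYZT

  i= 0: J-Q = 19 → T
  i= 1: E-W =  8 → I
  i= 2: E-B =  3 → D
  i= 3: F-K = 21 → V
  i= 4: G-R = 15 → P
  i= 5: M-O = 24 → Y
  i= 6: L-M = 25 → Z
  i= 7: J-Q = 19 → T
  i= 8: Y-F = 19 → T
  i= 9: E-W =  8 → I
  i=10: D-A =  3 → D
  i=11: Q-V = 21 → V
  i=12: B-M = 15 → P
  i=13: T-V = 24 → Y
  i=14: J-K = 25 → Z
  i=15: C-J = 19 → T
  i=16: A-H = 19 → T
  i=17: Y-Q =  8 → I
  i=18: W-T =  3 → D
  i=19: O-T = 21 → V
  i=20: K-V = 15 → P
  i=21: X-Z = 24 → Y
  i=22: B-C = 25 → Z
  shifts repeat with period 8: TIDVPYZT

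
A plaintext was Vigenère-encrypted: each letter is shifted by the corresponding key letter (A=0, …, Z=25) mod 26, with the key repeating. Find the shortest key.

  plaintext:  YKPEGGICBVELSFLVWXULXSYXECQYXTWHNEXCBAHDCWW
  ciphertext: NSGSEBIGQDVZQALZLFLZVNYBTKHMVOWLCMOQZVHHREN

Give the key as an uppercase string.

PIROYVAE

  i= 0: N-Y = 15 → P
  i= 1: S-K =  8 → I
  i= 2: G-P = 17 → R
  i= 3: S-E = 14 → O
  i= 4: E-G = 24 → Y
  i= 5: B-G = 21 → V
  i= 6: I-I =  0 → A
  i= 7: G-C =  4 → E
  i= 8: Q-B = 15 → P
  i= 9: D-V =  8 → I
  i=10: V-E = 17 → R
  i=11: Z-L = 14 → O
  i=12: Q-S = 24 → Y
  i=13: A-F = 21 → V
  i=14: L-L =  0 → A
  i=15: Z-V =  4 → E
  i=16: L-W = 15 → P
  i=17: F-X =  8 → I
  i=18: L-U = 17 → R
  i=19: Z-L = 14 → O
  i=20: V-X = 24 → Y
  i=21: N-S = 21 → V
  i=22: Y-Y =  0 → A
  i=23: B-X =  4 → E
  i=24: T-E = 15 → P
  i=25: K-C =  8 → I
  i=26: H-Q = 17 → R
  i=27: M-Y = 14 → O
  i=28: V-X = 24 → Y
  i=29: O-T = 21 → V
  i=30: W-W =  0 → A
  i=31: L-H =  4 → E
  i=32: C-N = 15 → P
  i=33: M-E =  8 → I
  i=34: O-X = 17 → R
  i=35: Q-C = 14 → O
  i=36: Z-B = 24 → Y
  i=37: V-A = 21 → V
  i=38: H-H =  0 → A
  i=39: H-D =  4 → E
  i=40: R-C = 15 → P
  i=41: E-W =  8 → I
  i=42: N-W = 17 → R
  shifts repeat with period 8: PIROYVAE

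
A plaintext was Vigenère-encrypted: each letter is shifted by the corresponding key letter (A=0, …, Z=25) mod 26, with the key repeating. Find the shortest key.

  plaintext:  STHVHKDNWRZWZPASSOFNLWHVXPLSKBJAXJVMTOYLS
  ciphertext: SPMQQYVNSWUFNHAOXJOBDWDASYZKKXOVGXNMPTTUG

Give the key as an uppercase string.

AWFVJOS

  i= 0: S-S =  0 → A
  i= 1: P-T = 22 → W
  i= 2: M-H =  5 → F
  i= 3: Q-V = 21 → V
  i= 4: Q-H =  9 → J
  i= 5: Y-K = 14 → O
  i= 6: V-D = 18 → S
  i= 7: N-N =  0 → A
  i= 8: S-W = 22 → W
  i= 9: W-R =  5 → F
  i=10: U-Z = 21 → V
  i=11: F-W =  9 → J
  i=12: N-Z = 14 → O
  i=13: H-P = 18 → S
  i=14: A-A =  0 → A
  i=15: O-S = 22 → W
  i=16: X-S =  5 → F
  i=17: J-O = 21 → V
  i=18: O-F =  9 → J
  i=19: B-N = 14 → O
  i=20: D-L = 18 → S
  i=21: W-W =  0 → A
  i=22: D-H = 22 → W
  i=23: A-V =  5 → F
  i=24: S-X = 21 → V
  i=25: Y-P =  9 → J
  i=26: Z-L = 14 → O
  i=27: K-S = 18 → S
  i=28: K-K =  0 → A
  i=29: X-B = 22 → W
  i=30: O-J =  5 → F
  i=31: V-A = 21 → V
  i=32: G-X =  9 → J
  i=33: X-J = 14 → O
  i=34: N-V = 18 → S
  i=35: M-M =  0 → A
  i=36: P-T = 22 → W
  i=37: T-O =  5 → F
  i=38: T-Y = 21 → V
  i=39: U-L =  9 → J
  i=40: G-S = 14 → O
  shifts repeat with period 7: AWFVJOS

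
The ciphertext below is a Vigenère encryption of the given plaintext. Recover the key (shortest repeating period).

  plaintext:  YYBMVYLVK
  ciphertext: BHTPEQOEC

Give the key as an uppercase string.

  i= 0: B-Y =  3 → D
  i= 1: H-Y =  9 → J
  i= 2: T-B = 18 → S
  i= 3: P-M =  3 → D
  i= 4: E-V =  9 → J
  i= 5: Q-Y = 18 → S
  i= 6: O-L =  3 → D
  i= 7: E-V =  9 → J
  i= 8: C-K = 18 → S
  shifts repeat with period 3: DJS

DJS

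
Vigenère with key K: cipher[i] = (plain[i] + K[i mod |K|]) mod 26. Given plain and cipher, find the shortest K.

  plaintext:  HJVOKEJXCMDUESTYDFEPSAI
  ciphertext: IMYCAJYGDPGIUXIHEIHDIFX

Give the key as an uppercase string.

BDDOQFPJ

  i= 0: I-H =  1 → B
  i= 1: M-J =  3 → D
  i= 2: Y-V =  3 → D
  i= 3: C-O = 14 → O
  i= 4: A-K = 16 → Q
  i= 5: J-E =  5 → F
  i= 6: Y-J = 15 → P
  i= 7: G-X =  9 → J
  i= 8: D-C =  1 → B
  i= 9: P-M =  3 → D
  i=10: G-D =  3 → D
  i=11: I-U = 14 → O
  i=12: U-E = 16 → Q
  i=13: X-S =  5 → F
  i=14: I-T = 15 → P
  i=15: H-Y =  9 → J
  i=16: E-D =  1 → B
  i=17: I-F =  3 → D
  i=18: H-E =  3 → D
  i=19: D-P = 14 → O
  i=20: I-S = 16 → Q
  i=21: F-A =  5 → F
  i=22: X-I = 15 → P
  shifts repeat with period 8: BDDOQFPJ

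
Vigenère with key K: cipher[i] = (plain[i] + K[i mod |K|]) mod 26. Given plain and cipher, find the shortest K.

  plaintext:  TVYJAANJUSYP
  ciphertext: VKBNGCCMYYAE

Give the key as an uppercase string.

  i= 0: V-T =  2 → C
  i= 1: K-V = 15 → P
  i= 2: B-Y =  3 → D
  i= 3: N-J =  4 → E
  i= 4: G-A =  6 → G
  i= 5: C-A =  2 → C
  i= 6: C-N = 15 → P
  i= 7: M-J =  3 → D
  i= 8: Y-U =  4 → E
  i= 9: Y-S =  6 → G
  i=10: A-Y =  2 → C
  i=11: E-P = 15 → P
  shifts repeat with period 5: CPDEG

CPDEG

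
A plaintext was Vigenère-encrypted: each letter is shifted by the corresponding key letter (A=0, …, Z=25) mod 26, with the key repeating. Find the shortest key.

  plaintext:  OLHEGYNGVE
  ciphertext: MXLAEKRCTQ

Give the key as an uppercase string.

  i= 0: M-O = 24 → Y
  i= 1: X-L = 12 → M
  i= 2: L-H =  4 → E
  i= 3: A-E = 22 → W
  i= 4: E-G = 24 → Y
  i= 5: K-Y = 12 → M
  i= 6: R-N =  4 → E
  i= 7: C-G = 22 → W
  i= 8: T-V = 24 → Y
  i= 9: Q-E = 12 → M
  shifts repeat with period 4: YMEW

YMEW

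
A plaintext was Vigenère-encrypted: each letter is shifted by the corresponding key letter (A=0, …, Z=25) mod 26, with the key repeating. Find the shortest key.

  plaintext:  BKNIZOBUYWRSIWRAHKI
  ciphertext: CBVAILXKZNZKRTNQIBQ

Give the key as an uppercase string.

BRISJXWQ

  i= 0: C-B =  1 → B
  i= 1: B-K = 17 → R
  i= 2: V-N =  8 → I
  i= 3: A-I = 18 → S
  i= 4: I-Z =  9 → J
  i= 5: L-O = 23 → X
  i= 6: X-B = 22 → W
  i= 7: K-U = 16 → Q
  i= 8: Z-Y =  1 → B
  i= 9: N-W = 17 → R
  i=10: Z-R =  8 → I
  i=11: K-S = 18 → S
  i=12: R-I =  9 → J
  i=13: T-W = 23 → X
  i=14: N-R = 22 → W
  i=15: Q-A = 16 → Q
  i=16: I-H =  1 → B
  i=17: B-K = 17 → R
  i=18: Q-I =  8 → I
  shifts repeat with period 8: BRISJXWQ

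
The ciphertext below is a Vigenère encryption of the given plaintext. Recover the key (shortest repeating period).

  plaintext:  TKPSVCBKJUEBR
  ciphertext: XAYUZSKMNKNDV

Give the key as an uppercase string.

  i= 0: X-T =  4 → E
  i= 1: A-K = 16 → Q
  i= 2: Y-P =  9 → J
  i= 3: U-S =  2 → C
  i= 4: Z-V =  4 → E
  i= 5: S-C = 16 → Q
  i= 6: K-B =  9 → J
  i= 7: M-K =  2 → C
  i= 8: N-J =  4 → E
  i= 9: K-U = 16 → Q
  i=10: N-E =  9 → J
  i=11: D-B =  2 → C
  i=12: V-R =  4 → E
  shifts repeat with period 4: EQJC

EQJC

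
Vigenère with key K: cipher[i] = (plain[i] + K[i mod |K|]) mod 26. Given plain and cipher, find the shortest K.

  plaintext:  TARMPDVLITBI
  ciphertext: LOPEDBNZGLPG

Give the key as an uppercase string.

SOY

  i= 0: L-T = 18 → S
  i= 1: O-A = 14 → O
  i= 2: P-R = 24 → Y
  i= 3: E-M = 18 → S
  i= 4: D-P = 14 → O
  i= 5: B-D = 24 → Y
  i= 6: N-V = 18 → S
  i= 7: Z-L = 14 → O
  i= 8: G-I = 24 → Y
  i= 9: L-T = 18 → S
  i=10: P-B = 14 → O
  i=11: G-I = 24 → Y
  shifts repeat with period 3: SOY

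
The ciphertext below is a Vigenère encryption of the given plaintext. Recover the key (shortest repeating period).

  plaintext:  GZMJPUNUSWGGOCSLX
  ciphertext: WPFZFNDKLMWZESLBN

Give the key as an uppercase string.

QQT

  i= 0: W-G = 16 → Q
  i= 1: P-Z = 16 → Q
  i= 2: F-M = 19 → T
  i= 3: Z-J = 16 → Q
  i= 4: F-P = 16 → Q
  i= 5: N-U = 19 → T
  i= 6: D-N = 16 → Q
  i= 7: K-U = 16 → Q
  i= 8: L-S = 19 → T
  i= 9: M-W = 16 → Q
  i=10: W-G = 16 → Q
  i=11: Z-G = 19 → T
  i=12: E-O = 16 → Q
  i=13: S-C = 16 → Q
  i=14: L-S = 19 → T
  i=15: B-L = 16 → Q
  i=16: N-X = 16 → Q
  shifts repeat with period 3: QQT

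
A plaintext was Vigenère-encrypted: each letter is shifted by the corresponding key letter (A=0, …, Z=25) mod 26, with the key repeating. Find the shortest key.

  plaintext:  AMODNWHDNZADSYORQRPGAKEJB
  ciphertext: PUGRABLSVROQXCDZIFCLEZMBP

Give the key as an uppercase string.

  i= 0: P-A = 15 → P
  i= 1: U-M =  8 → I
  i= 2: G-O = 18 → S
  i= 3: R-D = 14 → O
  i= 4: A-N = 13 → N
  i= 5: B-W =  5 → F
  i= 6: L-H =  4 → E
  i= 7: S-D = 15 → P
  i= 8: V-N =  8 → I
  i= 9: R-Z = 18 → S
  i=10: O-A = 14 → O
  i=11: Q-D = 13 → N
  i=12: X-S =  5 → F
  i=13: C-Y =  4 → E
  i=14: D-O = 15 → P
  i=15: Z-R =  8 → I
  i=16: I-Q = 18 → S
  i=17: F-R = 14 → O
  i=18: C-P = 13 → N
  i=19: L-G =  5 → F
  i=20: E-A =  4 → E
  i=21: Z-K = 15 → P
  i=22: M-E =  8 → I
  i=23: B-J = 18 → S
  i=24: P-B = 14 → O
  shifts repeat with period 7: PISONFE

PISONFE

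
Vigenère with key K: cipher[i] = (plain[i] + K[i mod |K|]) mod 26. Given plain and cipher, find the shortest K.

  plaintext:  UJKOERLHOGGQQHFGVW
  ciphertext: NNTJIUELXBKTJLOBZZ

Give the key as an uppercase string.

  i= 0: N-U = 19 → T
  i= 1: N-J =  4 → E
  i= 2: T-K =  9 → J
  i= 3: J-O = 21 → V
  i= 4: I-E =  4 → E
  i= 5: U-R =  3 → D
  i= 6: E-L = 19 → T
  i= 7: L-H =  4 → E
  i= 8: X-O =  9 → J
  i= 9: B-G = 21 → V
  i=10: K-G =  4 → E
  i=11: T-Q =  3 → D
  i=12: J-Q = 19 → T
  i=13: L-H =  4 → E
  i=14: O-F =  9 → J
  i=15: B-G = 21 → V
  i=16: Z-V =  4 → E
  i=17: Z-W =  3 → D
  shifts repeat with period 6: TEJVED

TEJVED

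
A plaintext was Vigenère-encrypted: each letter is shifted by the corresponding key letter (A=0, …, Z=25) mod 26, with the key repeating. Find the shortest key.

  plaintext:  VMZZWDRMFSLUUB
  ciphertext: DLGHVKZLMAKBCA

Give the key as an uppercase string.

IZH

  i= 0: D-V =  8 → I
  i= 1: L-M = 25 → Z
  i= 2: G-Z =  7 → H
  i= 3: H-Z =  8 → I
  i= 4: V-W = 25 → Z
  i= 5: K-D =  7 → H
  i= 6: Z-R =  8 → I
  i= 7: L-M = 25 → Z
  i= 8: M-F =  7 → H
  i= 9: A-S =  8 → I
  i=10: K-L = 25 → Z
  i=11: B-U =  7 → H
  i=12: C-U =  8 → I
  i=13: A-B = 25 → Z
  shifts repeat with period 3: IZH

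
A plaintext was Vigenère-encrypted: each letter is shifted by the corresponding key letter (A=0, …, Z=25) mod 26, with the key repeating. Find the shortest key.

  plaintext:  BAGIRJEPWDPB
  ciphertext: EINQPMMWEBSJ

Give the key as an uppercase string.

DIHIY

  i= 0: E-B =  3 → D
  i= 1: I-A =  8 → I
  i= 2: N-G =  7 → H
  i= 3: Q-I =  8 → I
  i= 4: P-R = 24 → Y
  i= 5: M-J =  3 → D
  i= 6: M-E =  8 → I
  i= 7: W-P =  7 → H
  i= 8: E-W =  8 → I
  i= 9: B-D = 24 → Y
  i=10: S-P =  3 → D
  i=11: J-B =  8 → I
  shifts repeat with period 5: DIHIY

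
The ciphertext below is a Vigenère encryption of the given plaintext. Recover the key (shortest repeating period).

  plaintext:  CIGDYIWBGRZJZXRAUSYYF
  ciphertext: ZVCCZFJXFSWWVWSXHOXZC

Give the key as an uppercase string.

XNWZB

  i= 0: Z-C = 23 → X
  i= 1: V-I = 13 → N
  i= 2: C-G = 22 → W
  i= 3: C-D = 25 → Z
  i= 4: Z-Y =  1 → B
  i= 5: F-I = 23 → X
  i= 6: J-W = 13 → N
  i= 7: X-B = 22 → W
  i= 8: F-G = 25 → Z
  i= 9: S-R =  1 → B
  i=10: W-Z = 23 → X
  i=11: W-J = 13 → N
  i=12: V-Z = 22 → W
  i=13: W-X = 25 → Z
  i=14: S-R =  1 → B
  i=15: X-A = 23 → X
  i=16: H-U = 13 → N
  i=17: O-S = 22 → W
  i=18: X-Y = 25 → Z
  i=19: Z-Y =  1 → B
  i=20: C-F = 23 → X
  shifts repeat with period 5: XNWZB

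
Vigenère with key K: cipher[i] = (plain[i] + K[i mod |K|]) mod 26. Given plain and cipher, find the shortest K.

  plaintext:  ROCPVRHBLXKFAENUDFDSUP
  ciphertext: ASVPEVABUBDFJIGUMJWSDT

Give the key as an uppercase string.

JETA

  i= 0: A-R =  9 → J
  i= 1: S-O =  4 → E
  i= 2: V-C = 19 → T
  i= 3: P-P =  0 → A
  i= 4: E-V =  9 → J
  i= 5: V-R =  4 → E
  i= 6: A-H = 19 → T
  i= 7: B-B =  0 → A
  i= 8: U-L =  9 → J
  i= 9: B-X =  4 → E
  i=10: D-K = 19 → T
  i=11: F-F =  0 → A
  i=12: J-A =  9 → J
  i=13: I-E =  4 → E
  i=14: G-N = 19 → T
  i=15: U-U =  0 → A
  i=16: M-D =  9 → J
  i=17: J-F =  4 → E
  i=18: W-D = 19 → T
  i=19: S-S =  0 → A
  i=20: D-U =  9 → J
  i=21: T-P =  4 → E
  shifts repeat with period 4: JETA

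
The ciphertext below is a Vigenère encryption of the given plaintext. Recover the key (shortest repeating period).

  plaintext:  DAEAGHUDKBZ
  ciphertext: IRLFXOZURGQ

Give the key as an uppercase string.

  i= 0: I-D =  5 → F
  i= 1: R-A = 17 → R
  i= 2: L-E =  7 → H
  i= 3: F-A =  5 → F
  i= 4: X-G = 17 → R
  i= 5: O-H =  7 → H
  i= 6: Z-U =  5 → F
  i= 7: U-D = 17 → R
  i= 8: R-K =  7 → H
  i= 9: G-B =  5 → F
  i=10: Q-Z = 17 → R
  shifts repeat with period 3: FRH

FRH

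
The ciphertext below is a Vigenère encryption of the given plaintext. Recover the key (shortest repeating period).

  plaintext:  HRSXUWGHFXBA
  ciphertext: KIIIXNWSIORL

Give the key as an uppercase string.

  i= 0: K-H =  3 → D
  i= 1: I-R = 17 → R
  i= 2: I-S = 16 → Q
  i= 3: I-X = 11 → L
  i= 4: X-U =  3 → D
  i= 5: N-W = 17 → R
  i= 6: W-G = 16 → Q
  i= 7: S-H = 11 → L
  i= 8: I-F =  3 → D
  i= 9: O-X = 17 → R
  i=10: R-B = 16 → Q
  i=11: L-A = 11 → L
  shifts repeat with period 4: DRQL

DRQL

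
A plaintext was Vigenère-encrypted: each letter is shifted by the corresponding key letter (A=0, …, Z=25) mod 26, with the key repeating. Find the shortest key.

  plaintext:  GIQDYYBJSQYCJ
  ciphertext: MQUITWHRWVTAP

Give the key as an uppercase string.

GIEFVY

  i= 0: M-G =  6 → G
  i= 1: Q-I =  8 → I
  i= 2: U-Q =  4 → E
  i= 3: I-D =  5 → F
  i= 4: T-Y = 21 → V
  i= 5: W-Y = 24 → Y
  i= 6: H-B =  6 → G
  i= 7: R-J =  8 → I
  i= 8: W-S =  4 → E
  i= 9: V-Q =  5 → F
  i=10: T-Y = 21 → V
  i=11: A-C = 24 → Y
  i=12: P-J =  6 → G
  shifts repeat with period 6: GIEFVY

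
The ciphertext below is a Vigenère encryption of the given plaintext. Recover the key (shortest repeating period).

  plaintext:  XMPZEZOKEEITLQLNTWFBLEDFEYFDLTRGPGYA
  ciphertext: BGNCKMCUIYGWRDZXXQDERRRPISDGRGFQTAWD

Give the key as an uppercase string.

  i= 0: B-X =  4 → E
  i= 1: G-M = 20 → U
  i= 2: N-P = 24 → Y
  i= 3: C-Z =  3 → D
  i= 4: K-E =  6 → G
  i= 5: M-Z = 13 → N
  i= 6: C-O = 14 → O
  i= 7: U-K = 10 → K
  i= 8: I-E =  4 → E
  i= 9: Y-E = 20 → U
  i=10: G-I = 24 → Y
  i=11: W-T =  3 → D
  i=12: R-L =  6 → G
  i=13: D-Q = 13 → N
  i=14: Z-L = 14 → O
  i=15: X-N = 10 → K
  i=16: X-T =  4 → E
  i=17: Q-W = 20 → U
  i=18: D-F = 24 → Y
  i=19: E-B =  3 → D
  i=20: R-L =  6 → G
  i=21: R-E = 13 → N
  i=22: R-D = 14 → O
  i=23: P-F = 10 → K
  i=24: I-E =  4 → E
  i=25: S-Y = 20 → U
  i=26: D-F = 24 → Y
  i=27: G-D =  3 → D
  i=28: R-L =  6 → G
  i=29: G-T = 13 → N
  i=30: F-R = 14 → O
  i=31: Q-G = 10 → K
  i=32: T-P =  4 → E
  i=33: A-G = 20 → U
  i=34: W-Y = 24 → Y
  i=35: D-A =  3 → D
  shifts repeat with period 8: EUYDGNOK

EUYDGNOK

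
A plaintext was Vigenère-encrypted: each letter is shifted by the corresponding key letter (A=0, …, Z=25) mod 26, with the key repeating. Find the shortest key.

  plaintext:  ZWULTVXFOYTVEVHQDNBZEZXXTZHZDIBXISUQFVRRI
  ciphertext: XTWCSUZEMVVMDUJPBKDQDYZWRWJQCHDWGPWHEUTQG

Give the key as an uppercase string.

  i= 0: X-Z = 24 → Y
  i= 1: T-W = 23 → X
  i= 2: W-U =  2 → C
  i= 3: C-L = 17 → R
  i= 4: S-T = 25 → Z
  i= 5: U-V = 25 → Z
  i= 6: Z-X =  2 → C
  i= 7: E-F = 25 → Z
  i= 8: M-O = 24 → Y
  i= 9: V-Y = 23 → X
  i=10: V-T =  2 → C
  i=11: M-V = 17 → R
  i=12: D-E = 25 → Z
  i=13: U-V = 25 → Z
  i=14: J-H =  2 → C
  i=15: P-Q = 25 → Z
  i=16: B-D = 24 → Y
  i=17: K-N = 23 → X
  i=18: D-B =  2 → C
  i=19: Q-Z = 17 → R
  i=20: D-E = 25 → Z
  i=21: Y-Z = 25 → Z
  i=22: Z-X =  2 → C
  i=23: W-X = 25 → Z
  i=24: R-T = 24 → Y
  i=25: W-Z = 23 → X
  i=26: J-H =  2 → C
  i=27: Q-Z = 17 → R
  i=28: C-D = 25 → Z
  i=29: H-I = 25 → Z
  i=30: D-B =  2 → C
  i=31: W-X = 25 → Z
  i=32: G-I = 24 → Y
  i=33: P-S = 23 → X
  i=34: W-U =  2 → C
  i=35: H-Q = 17 → R
  i=36: E-F = 25 → Z
  i=37: U-V = 25 → Z
  i=38: T-R =  2 → C
  i=39: Q-R = 25 → Z
  i=40: G-I = 24 → Y
  shifts repeat with period 8: YXCRZZCZ

YXCRZZCZ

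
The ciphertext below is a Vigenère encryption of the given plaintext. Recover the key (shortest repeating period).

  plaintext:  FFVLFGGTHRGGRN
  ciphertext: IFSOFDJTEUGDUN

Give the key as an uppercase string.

DAX

  i= 0: I-F =  3 → D
  i= 1: F-F =  0 → A
  i= 2: S-V = 23 → X
  i= 3: O-L =  3 → D
  i= 4: F-F =  0 → A
  i= 5: D-G = 23 → X
  i= 6: J-G =  3 → D
  i= 7: T-T =  0 → A
  i= 8: E-H = 23 → X
  i= 9: U-R =  3 → D
  i=10: G-G =  0 → A
  i=11: D-G = 23 → X
  i=12: U-R =  3 → D
  i=13: N-N =  0 → A
  shifts repeat with period 3: DAX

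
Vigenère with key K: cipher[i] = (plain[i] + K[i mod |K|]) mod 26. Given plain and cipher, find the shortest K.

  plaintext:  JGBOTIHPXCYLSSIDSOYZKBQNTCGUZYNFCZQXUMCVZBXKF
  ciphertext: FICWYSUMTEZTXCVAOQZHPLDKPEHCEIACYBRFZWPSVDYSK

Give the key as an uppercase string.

WCBIFKNX

  i= 0: F-J = 22 → W
  i= 1: I-G =  2 → C
  i= 2: C-B =  1 → B
  i= 3: W-O =  8 → I
  i= 4: Y-T =  5 → F
  i= 5: S-I = 10 → K
  i= 6: U-H = 13 → N
  i= 7: M-P = 23 → X
  i= 8: T-X = 22 → W
  i= 9: E-C =  2 → C
  i=10: Z-Y =  1 → B
  i=11: T-L =  8 → I
  i=12: X-S =  5 → F
  i=13: C-S = 10 → K
  i=14: V-I = 13 → N
  i=15: A-D = 23 → X
  i=16: O-S = 22 → W
  i=17: Q-O =  2 → C
  i=18: Z-Y =  1 → B
  i=19: H-Z =  8 → I
  i=20: P-K =  5 → F
  i=21: L-B = 10 → K
  i=22: D-Q = 13 → N
  i=23: K-N = 23 → X
  i=24: P-T = 22 → W
  i=25: E-C =  2 → C
  i=26: H-G =  1 → B
  i=27: C-U =  8 → I
  i=28: E-Z =  5 → F
  i=29: I-Y = 10 → K
  i=30: A-N = 13 → N
  i=31: C-F = 23 → X
  i=32: Y-C = 22 → W
  i=33: B-Z =  2 → C
  i=34: R-Q =  1 → B
  i=35: F-X =  8 → I
  i=36: Z-U =  5 → F
  i=37: W-M = 10 → K
  i=38: P-C = 13 → N
  i=39: S-V = 23 → X
  i=40: V-Z = 22 → W
  i=41: D-B =  2 → C
  i=42: Y-X =  1 → B
  i=43: S-K =  8 → I
  i=44: K-F =  5 → F
  shifts repeat with period 8: WCBIFKNX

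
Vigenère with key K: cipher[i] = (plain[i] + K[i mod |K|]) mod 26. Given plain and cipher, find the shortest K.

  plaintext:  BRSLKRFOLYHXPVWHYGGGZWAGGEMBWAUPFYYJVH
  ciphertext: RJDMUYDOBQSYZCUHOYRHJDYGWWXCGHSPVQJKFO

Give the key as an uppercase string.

QSLBKHYA

  i= 0: R-B = 16 → Q
  i= 1: J-R = 18 → S
  i= 2: D-S = 11 → L
  i= 3: M-L =  1 → B
  i= 4: U-K = 10 → K
  i= 5: Y-R =  7 → H
  i= 6: D-F = 24 → Y
  i= 7: O-O =  0 → A
  i= 8: B-L = 16 → Q
  i= 9: Q-Y = 18 → S
  i=10: S-H = 11 → L
  i=11: Y-X =  1 → B
  i=12: Z-P = 10 → K
  i=13: C-V =  7 → H
  i=14: U-W = 24 → Y
  i=15: H-H =  0 → A
  i=16: O-Y = 16 → Q
  i=17: Y-G = 18 → S
  i=18: R-G = 11 → L
  i=19: H-G =  1 → B
  i=20: J-Z = 10 → K
  i=21: D-W =  7 → H
  i=22: Y-A = 24 → Y
  i=23: G-G =  0 → A
  i=24: W-G = 16 → Q
  i=25: W-E = 18 → S
  i=26: X-M = 11 → L
  i=27: C-B =  1 → B
  i=28: G-W = 10 → K
  i=29: H-A =  7 → H
  i=30: S-U = 24 → Y
  i=31: P-P =  0 → A
  i=32: V-F = 16 → Q
  i=33: Q-Y = 18 → S
  i=34: J-Y = 11 → L
  i=35: K-J =  1 → B
  i=36: F-V = 10 → K
  i=37: O-H =  7 → H
  shifts repeat with period 8: QSLBKHYA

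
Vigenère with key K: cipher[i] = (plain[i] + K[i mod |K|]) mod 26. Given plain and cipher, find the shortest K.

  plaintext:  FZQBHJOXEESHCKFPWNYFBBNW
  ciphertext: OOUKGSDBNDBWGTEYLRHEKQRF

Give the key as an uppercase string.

JPEJZ

  i= 0: O-F =  9 → J
  i= 1: O-Z = 15 → P
  i= 2: U-Q =  4 → E
  i= 3: K-B =  9 → J
  i= 4: G-H = 25 → Z
  i= 5: S-J =  9 → J
  i= 6: D-O = 15 → P
  i= 7: B-X =  4 → E
  i= 8: N-E =  9 → J
  i= 9: D-E = 25 → Z
  i=10: B-S =  9 → J
  i=11: W-H = 15 → P
  i=12: G-C =  4 → E
  i=13: T-K =  9 → J
  i=14: E-F = 25 → Z
  i=15: Y-P =  9 → J
  i=16: L-W = 15 → P
  i=17: R-N =  4 → E
  i=18: H-Y =  9 → J
  i=19: E-F = 25 → Z
  i=20: K-B =  9 → J
  i=21: Q-B = 15 → P
  i=22: R-N =  4 → E
  i=23: F-W =  9 → J
  shifts repeat with period 5: JPEJZ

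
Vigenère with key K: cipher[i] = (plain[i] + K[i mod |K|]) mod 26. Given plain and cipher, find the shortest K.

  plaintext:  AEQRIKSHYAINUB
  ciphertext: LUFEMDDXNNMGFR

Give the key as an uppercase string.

  i= 0: L-A = 11 → L
  i= 1: U-E = 16 → Q
  i= 2: F-Q = 15 → P
  i= 3: E-R = 13 → N
  i= 4: M-I =  4 → E
  i= 5: D-K = 19 → T
  i= 6: D-S = 11 → L
  i= 7: X-H = 16 → Q
  i= 8: N-Y = 15 → P
  i= 9: N-A = 13 → N
  i=10: M-I =  4 → E
  i=11: G-N = 19 → T
  i=12: F-U = 11 → L
  i=13: R-B = 16 → Q
  shifts repeat with period 6: LQPNET

LQPNET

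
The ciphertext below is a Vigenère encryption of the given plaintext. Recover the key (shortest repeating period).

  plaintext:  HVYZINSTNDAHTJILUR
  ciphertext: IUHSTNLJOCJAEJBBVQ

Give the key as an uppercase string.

  i= 0: I-H =  1 → B
  i= 1: U-V = 25 → Z
  i= 2: H-Y =  9 → J
  i= 3: S-Z = 19 → T
  i= 4: T-I = 11 → L
  i= 5: N-N =  0 → A
  i= 6: L-S = 19 → T
  i= 7: J-T = 16 → Q
  i= 8: O-N =  1 → B
  i= 9: C-D = 25 → Z
  i=10: J-A =  9 → J
  i=11: A-H = 19 → T
  i=12: E-T = 11 → L
  i=13: J-J =  0 → A
  i=14: B-I = 19 → T
  i=15: B-L = 16 → Q
  i=16: V-U =  1 → B
  i=17: Q-R = 25 → Z
  shifts repeat with period 8: BZJTLATQ

BZJTLATQ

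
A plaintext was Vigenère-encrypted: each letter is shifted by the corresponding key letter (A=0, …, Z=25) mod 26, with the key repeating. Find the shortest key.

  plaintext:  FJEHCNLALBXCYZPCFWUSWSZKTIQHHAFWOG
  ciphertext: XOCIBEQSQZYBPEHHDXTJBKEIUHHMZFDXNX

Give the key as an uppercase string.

SFYBZRF

  i= 0: X-F = 18 → S
  i= 1: O-J =  5 → F
  i= 2: C-E = 24 → Y
  i= 3: I-H =  1 → B
  i= 4: B-C = 25 → Z
  i= 5: E-N = 17 → R
  i= 6: Q-L =  5 → F
  i= 7: S-A = 18 → S
  i= 8: Q-L =  5 → F
  i= 9: Z-B = 24 → Y
  i=10: Y-X =  1 → B
  i=11: B-C = 25 → Z
  i=12: P-Y = 17 → R
  i=13: E-Z =  5 → F
  i=14: H-P = 18 → S
  i=15: H-C =  5 → F
  i=16: D-F = 24 → Y
  i=17: X-W =  1 → B
  i=18: T-U = 25 → Z
  i=19: J-S = 17 → R
  i=20: B-W =  5 → F
  i=21: K-S = 18 → S
  i=22: E-Z =  5 → F
  i=23: I-K = 24 → Y
  i=24: U-T =  1 → B
  i=25: H-I = 25 → Z
  i=26: H-Q = 17 → R
  i=27: M-H =  5 → F
  i=28: Z-H = 18 → S
  i=29: F-A =  5 → F
  i=30: D-F = 24 → Y
  i=31: X-W =  1 → B
  i=32: N-O = 25 → Z
  i=33: X-G = 17 → R
  shifts repeat with period 7: SFYBZRF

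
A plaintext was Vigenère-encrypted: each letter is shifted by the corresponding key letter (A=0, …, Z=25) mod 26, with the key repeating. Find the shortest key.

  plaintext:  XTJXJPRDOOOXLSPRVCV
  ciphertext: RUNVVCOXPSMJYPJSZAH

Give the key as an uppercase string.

  i= 0: R-X = 20 → U
  i= 1: U-T =  1 → B
  i= 2: N-J =  4 → E
  i= 3: V-X = 24 → Y
  i= 4: V-J = 12 → M
  i= 5: C-P = 13 → N
  i= 6: O-R = 23 → X
  i= 7: X-D = 20 → U
  i= 8: P-O =  1 → B
  i= 9: S-O =  4 → E
  i=10: M-O = 24 → Y
  i=11: J-X = 12 → M
  i=12: Y-L = 13 → N
  i=13: P-S = 23 → X
  i=14: J-P = 20 → U
  i=15: S-R =  1 → B
  i=16: Z-V =  4 → E
  i=17: A-C = 24 → Y
  i=18: H-V = 12 → M
  shifts repeat with period 7: UBEYMNX

UBEYMNX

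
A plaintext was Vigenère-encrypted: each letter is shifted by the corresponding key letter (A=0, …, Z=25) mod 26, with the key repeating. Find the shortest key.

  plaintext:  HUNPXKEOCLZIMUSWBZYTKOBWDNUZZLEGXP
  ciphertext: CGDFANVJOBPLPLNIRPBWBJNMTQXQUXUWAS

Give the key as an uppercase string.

  i= 0: C-H = 21 → V
  i= 1: G-U = 12 → M
  i= 2: D-N = 16 → Q
  i= 3: F-P = 16 → Q
  i= 4: A-X =  3 → D
  i= 5: N-K =  3 → D
  i= 6: V-E = 17 → R
  i= 7: J-O = 21 → V
  i= 8: O-C = 12 → M
  i= 9: B-L = 16 → Q
  i=10: P-Z = 16 → Q
  i=11: L-I =  3 → D
  i=12: P-M =  3 → D
  i=13: L-U = 17 → R
  i=14: N-S = 21 → V
  i=15: I-W = 12 → M
  i=16: R-B = 16 → Q
  i=17: P-Z = 16 → Q
  i=18: B-Y =  3 → D
  i=19: W-T =  3 → D
  i=20: B-K = 17 → R
  i=21: J-O = 21 → V
  i=22: N-B = 12 → M
  i=23: M-W = 16 → Q
  i=24: T-D = 16 → Q
  i=25: Q-N =  3 → D
  i=26: X-U =  3 → D
  i=27: Q-Z = 17 → R
  i=28: U-Z = 21 → V
  i=29: X-L = 12 → M
  i=30: U-E = 16 → Q
  i=31: W-G = 16 → Q
  i=32: A-X =  3 → D
  i=33: S-P =  3 → D
  shifts repeat with period 7: VMQQDDR

VMQQDDR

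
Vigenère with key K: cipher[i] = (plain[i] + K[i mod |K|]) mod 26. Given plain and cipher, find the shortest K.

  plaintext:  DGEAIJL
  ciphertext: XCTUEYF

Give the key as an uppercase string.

  i= 0: X-D = 20 → U
  i= 1: C-G = 22 → W
  i= 2: T-E = 15 → P
  i= 3: U-A = 20 → U
  i= 4: E-I = 22 → W
  i= 5: Y-J = 15 → P
  i= 6: F-L = 20 → U
  shifts repeat with period 3: UWP

UWP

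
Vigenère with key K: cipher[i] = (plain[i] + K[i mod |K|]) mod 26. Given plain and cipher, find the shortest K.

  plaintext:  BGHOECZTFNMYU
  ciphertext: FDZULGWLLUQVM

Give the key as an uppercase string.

EXSGH

  i= 0: F-B =  4 → E
  i= 1: D-G = 23 → X
  i= 2: Z-H = 18 → S
  i= 3: U-O =  6 → G
  i= 4: L-E =  7 → H
  i= 5: G-C =  4 → E
  i= 6: W-Z = 23 → X
  i= 7: L-T = 18 → S
  i= 8: L-F =  6 → G
  i= 9: U-N =  7 → H
  i=10: Q-M =  4 → E
  i=11: V-Y = 23 → X
  i=12: M-U = 18 → S
  shifts repeat with period 5: EXSGH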